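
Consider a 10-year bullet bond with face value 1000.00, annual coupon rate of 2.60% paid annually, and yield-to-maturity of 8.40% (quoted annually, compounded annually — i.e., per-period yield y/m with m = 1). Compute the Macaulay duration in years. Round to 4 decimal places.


Answer: Macaulay duration = 8.5691 years

Derivation:
Coupon per period c = face * coupon_rate / m = 26.000000
Periods per year m = 1; per-period yield y/m = 0.084000
Number of cashflows N = 10
Cashflows (t years, CF_t, discount factor 1/(1+y/m)^(m*t), PV):
  t = 1.0000: CF_t = 26.000000, DF = 0.922509, PV = 23.985240
  t = 2.0000: CF_t = 26.000000, DF = 0.851023, PV = 22.126605
  t = 3.0000: CF_t = 26.000000, DF = 0.785077, PV = 20.411997
  t = 4.0000: CF_t = 26.000000, DF = 0.724241, PV = 18.830256
  t = 5.0000: CF_t = 26.000000, DF = 0.668119, PV = 17.371085
  t = 6.0000: CF_t = 26.000000, DF = 0.616346, PV = 16.024986
  t = 7.0000: CF_t = 26.000000, DF = 0.568585, PV = 14.783197
  t = 8.0000: CF_t = 26.000000, DF = 0.524524, PV = 13.637636
  t = 9.0000: CF_t = 26.000000, DF = 0.483879, PV = 12.580845
  t = 10.0000: CF_t = 1026.000000, DF = 0.446383, PV = 457.988464
Price P = sum_t PV_t = 617.740310
Macaulay numerator sum_t t * PV_t:
  t * PV_t at t = 1.0000: 23.985240
  t * PV_t at t = 2.0000: 44.253210
  t * PV_t at t = 3.0000: 61.235992
  t * PV_t at t = 4.0000: 75.321023
  t * PV_t at t = 5.0000: 86.855423
  t * PV_t at t = 6.0000: 96.149915
  t * PV_t at t = 7.0000: 103.482381
  t * PV_t at t = 8.0000: 109.101087
  t * PV_t at t = 9.0000: 113.227604
  t * PV_t at t = 10.0000: 4579.884638
Macaulay duration D = (sum_t t * PV_t) / P = 5293.496513 / 617.740310 = 8.569129


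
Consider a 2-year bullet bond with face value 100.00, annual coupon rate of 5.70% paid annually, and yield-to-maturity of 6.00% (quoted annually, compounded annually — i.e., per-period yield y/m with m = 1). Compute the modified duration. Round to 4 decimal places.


Coupon per period c = face * coupon_rate / m = 5.700000
Periods per year m = 1; per-period yield y/m = 0.060000
Number of cashflows N = 2
Cashflows (t years, CF_t, discount factor 1/(1+y/m)^(m*t), PV):
  t = 1.0000: CF_t = 5.700000, DF = 0.943396, PV = 5.377358
  t = 2.0000: CF_t = 105.700000, DF = 0.889996, PV = 94.072624
Price P = sum_t PV_t = 99.449982
First compute Macaulay numerator sum_t t * PV_t:
  t * PV_t at t = 1.0000: 5.377358
  t * PV_t at t = 2.0000: 188.145247
Macaulay duration D = 193.522606 / 99.449982 = 1.945929
Modified duration = D / (1 + y/m) = 1.945929 / (1 + 0.060000) = 1.835782

Answer: Modified duration = 1.8358


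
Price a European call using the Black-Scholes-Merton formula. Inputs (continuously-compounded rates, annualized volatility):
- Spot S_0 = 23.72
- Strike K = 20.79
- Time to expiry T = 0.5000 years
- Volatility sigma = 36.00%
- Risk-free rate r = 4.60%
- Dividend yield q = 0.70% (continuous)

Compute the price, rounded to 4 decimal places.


d1 = (ln(S/K) + (r - q + 0.5*sigma^2) * T) / (sigma * sqrt(T)) = 0.72182431
d2 = d1 - sigma * sqrt(T) = 0.46726587
exp(-rT) = 0.97726248; exp(-qT) = 0.99650612
C = S_0 * exp(-qT) * N(d1) - K * exp(-rT) * N(d2)
N(d1) = 0.76479875; N(d2) = 0.67984517
C = 23.7200 * 0.99650612 * 0.76479875 - 20.7900 * 0.97726248 * 0.67984517 = 4.2650

Answer: Price = 4.2650


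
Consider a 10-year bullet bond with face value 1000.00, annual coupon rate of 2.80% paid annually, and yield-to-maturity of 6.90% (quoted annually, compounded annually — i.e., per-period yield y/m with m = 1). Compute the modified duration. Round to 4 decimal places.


Coupon per period c = face * coupon_rate / m = 28.000000
Periods per year m = 1; per-period yield y/m = 0.069000
Number of cashflows N = 10
Cashflows (t years, CF_t, discount factor 1/(1+y/m)^(m*t), PV):
  t = 1.0000: CF_t = 28.000000, DF = 0.935454, PV = 26.192703
  t = 2.0000: CF_t = 28.000000, DF = 0.875074, PV = 24.502061
  t = 3.0000: CF_t = 28.000000, DF = 0.818591, PV = 22.920544
  t = 4.0000: CF_t = 28.000000, DF = 0.765754, PV = 21.441107
  t = 5.0000: CF_t = 28.000000, DF = 0.716327, PV = 20.057163
  t = 6.0000: CF_t = 28.000000, DF = 0.670091, PV = 18.762547
  t = 7.0000: CF_t = 28.000000, DF = 0.626839, PV = 17.551494
  t = 8.0000: CF_t = 28.000000, DF = 0.586379, PV = 16.418610
  t = 9.0000: CF_t = 28.000000, DF = 0.548530, PV = 15.358849
  t = 10.0000: CF_t = 1028.000000, DF = 0.513125, PV = 527.492225
Price P = sum_t PV_t = 710.697305
First compute Macaulay numerator sum_t t * PV_t:
  t * PV_t at t = 1.0000: 26.192703
  t * PV_t at t = 2.0000: 49.004122
  t * PV_t at t = 3.0000: 68.761631
  t * PV_t at t = 4.0000: 85.764429
  t * PV_t at t = 5.0000: 100.285815
  t * PV_t at t = 6.0000: 112.575284
  t * PV_t at t = 7.0000: 122.860459
  t * PV_t at t = 8.0000: 131.348881
  t * PV_t at t = 9.0000: 138.229645
  t * PV_t at t = 10.0000: 5274.922248
Macaulay duration D = 6109.945219 / 710.697305 = 8.597113
Modified duration = D / (1 + y/m) = 8.597113 / (1 + 0.069000) = 8.042201

Answer: Modified duration = 8.0422


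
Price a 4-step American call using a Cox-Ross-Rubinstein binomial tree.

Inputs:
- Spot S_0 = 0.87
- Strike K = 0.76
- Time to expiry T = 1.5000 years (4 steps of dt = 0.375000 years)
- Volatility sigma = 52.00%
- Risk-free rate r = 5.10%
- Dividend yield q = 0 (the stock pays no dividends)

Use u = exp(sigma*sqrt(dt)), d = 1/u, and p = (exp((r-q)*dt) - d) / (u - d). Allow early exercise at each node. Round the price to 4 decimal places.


dt = T/N = 0.375000
u = exp(sigma*sqrt(dt)) = 1.374972; d = 1/u = 0.727287
p = (exp((r-q)*dt) - d) / (u - d) = 0.450870
Discount per step: exp(-r*dt) = 0.981057
Stock lattice S(k, i) with i counting down-moves:
  k=0: S(0,0) = 0.8700
  k=1: S(1,0) = 1.1962; S(1,1) = 0.6327
  k=2: S(2,0) = 1.6448; S(2,1) = 0.8700; S(2,2) = 0.4602
  k=3: S(3,0) = 2.2615; S(3,1) = 1.1962; S(3,2) = 0.6327; S(3,3) = 0.3347
  k=4: S(4,0) = 3.1095; S(4,1) = 1.6448; S(4,2) = 0.8700; S(4,3) = 0.4602; S(4,4) = 0.2434
Terminal payoffs V(N, i) = max(S_T - K, 0):
  V(4,0) = 2.349533; V(4,1) = 0.884778; V(4,2) = 0.110000; V(4,3) = 0.000000; V(4,4) = 0.000000
Backward induction: V(k, i) = exp(-r*dt) * [p * V(k+1, i) + (1-p) * V(k+1, i+1)]; then take max(V_cont, immediate exercise) for American.
  V(3,0) = exp(-r*dt) * [p*2.349533 + (1-p)*0.884778] = 1.515921; exercise = 1.501524; V(3,0) = max -> 1.515921
  V(3,1) = exp(-r*dt) * [p*0.884778 + (1-p)*0.110000] = 0.450623; exercise = 0.436226; V(3,1) = max -> 0.450623
  V(3,2) = exp(-r*dt) * [p*0.110000 + (1-p)*0.000000] = 0.048656; exercise = 0.000000; V(3,2) = max -> 0.048656
  V(3,3) = exp(-r*dt) * [p*0.000000 + (1-p)*0.000000] = 0.000000; exercise = 0.000000; V(3,3) = max -> 0.000000
  V(2,0) = exp(-r*dt) * [p*1.515921 + (1-p)*0.450623] = 0.913299; exercise = 0.884778; V(2,0) = max -> 0.913299
  V(2,1) = exp(-r*dt) * [p*0.450623 + (1-p)*0.048656] = 0.225536; exercise = 0.110000; V(2,1) = max -> 0.225536
  V(2,2) = exp(-r*dt) * [p*0.048656 + (1-p)*0.000000] = 0.021522; exercise = 0.000000; V(2,2) = max -> 0.021522
  V(1,0) = exp(-r*dt) * [p*0.913299 + (1-p)*0.225536] = 0.525481; exercise = 0.436226; V(1,0) = max -> 0.525481
  V(1,1) = exp(-r*dt) * [p*0.225536 + (1-p)*0.021522] = 0.111356; exercise = 0.000000; V(1,1) = max -> 0.111356
  V(0,0) = exp(-r*dt) * [p*0.525481 + (1-p)*0.111356] = 0.292426; exercise = 0.110000; V(0,0) = max -> 0.292426

Answer: Price = V(0,0) = 0.2924


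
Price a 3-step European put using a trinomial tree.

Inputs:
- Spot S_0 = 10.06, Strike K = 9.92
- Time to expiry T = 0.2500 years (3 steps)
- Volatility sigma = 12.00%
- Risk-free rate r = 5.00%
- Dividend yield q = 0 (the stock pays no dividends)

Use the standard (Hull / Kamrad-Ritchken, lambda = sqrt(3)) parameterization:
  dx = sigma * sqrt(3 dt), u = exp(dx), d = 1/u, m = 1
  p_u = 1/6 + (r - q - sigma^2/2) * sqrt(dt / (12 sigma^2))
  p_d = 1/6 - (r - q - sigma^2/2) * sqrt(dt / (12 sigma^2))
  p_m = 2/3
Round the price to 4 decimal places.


dt = T/N = 0.083333; dx = sigma*sqrt(3*dt) = 0.060000
u = exp(dx) = 1.061837; d = 1/u = 0.941765
p_u = 0.196389, p_m = 0.666667, p_d = 0.136944
Discount per step: exp(-r*dt) = 0.995842
Stock lattice S(k, j) with j the centered position index:
  k=0: S(0,+0) = 10.0600
  k=1: S(1,-1) = 9.4742; S(1,+0) = 10.0600; S(1,+1) = 10.6821
  k=2: S(2,-2) = 8.9224; S(2,-1) = 9.4742; S(2,+0) = 10.0600; S(2,+1) = 10.6821; S(2,+2) = 11.3426
  k=3: S(3,-3) = 8.4028; S(3,-2) = 8.9224; S(3,-1) = 9.4742; S(3,+0) = 10.0600; S(3,+1) = 10.6821; S(3,+2) = 11.3426; S(3,+3) = 12.0440
Terminal payoffs V(N, j) = max(K - S_T, 0):
  V(3,-3) = 1.517182; V(3,-2) = 0.997580; V(3,-1) = 0.445849; V(3,+0) = 0.000000; V(3,+1) = 0.000000; V(3,+2) = 0.000000; V(3,+3) = 0.000000
Backward induction: V(k, j) = exp(-r*dt) * [p_u * V(k+1, j+1) + p_m * V(k+1, j) + p_d * V(k+1, j-1)]
  V(2,-2) = exp(-r*dt) * [p_u*0.445849 + p_m*0.997580 + p_d*1.517182] = 0.956390
  V(2,-1) = exp(-r*dt) * [p_u*0.000000 + p_m*0.445849 + p_d*0.997580] = 0.432042
  V(2,+0) = exp(-r*dt) * [p_u*0.000000 + p_m*0.000000 + p_d*0.445849] = 0.060803
  V(2,+1) = exp(-r*dt) * [p_u*0.000000 + p_m*0.000000 + p_d*0.000000] = 0.000000
  V(2,+2) = exp(-r*dt) * [p_u*0.000000 + p_m*0.000000 + p_d*0.000000] = 0.000000
  V(1,-1) = exp(-r*dt) * [p_u*0.060803 + p_m*0.432042 + p_d*0.956390] = 0.429149
  V(1,+0) = exp(-r*dt) * [p_u*0.000000 + p_m*0.060803 + p_d*0.432042] = 0.099286
  V(1,+1) = exp(-r*dt) * [p_u*0.000000 + p_m*0.000000 + p_d*0.060803] = 0.008292
  V(0,+0) = exp(-r*dt) * [p_u*0.008292 + p_m*0.099286 + p_d*0.429149] = 0.126063

Answer: Price = V(0,0) = 0.1261


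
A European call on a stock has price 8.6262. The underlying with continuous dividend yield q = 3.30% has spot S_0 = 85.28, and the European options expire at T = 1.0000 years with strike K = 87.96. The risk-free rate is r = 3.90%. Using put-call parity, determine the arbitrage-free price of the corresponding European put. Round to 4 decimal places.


Put-call parity: C - P = S_0 * exp(-qT) - K * exp(-rT).
S_0 * exp(-qT) = 85.2800 * 0.96753856 = 82.51168836
K * exp(-rT) = 87.9600 * 0.96175071 = 84.59559238
P = C - S*exp(-qT) + K*exp(-rT)
P = 8.6262 - 82.51168836 + 84.59559238 = 10.7101

Answer: Put price = 10.7101


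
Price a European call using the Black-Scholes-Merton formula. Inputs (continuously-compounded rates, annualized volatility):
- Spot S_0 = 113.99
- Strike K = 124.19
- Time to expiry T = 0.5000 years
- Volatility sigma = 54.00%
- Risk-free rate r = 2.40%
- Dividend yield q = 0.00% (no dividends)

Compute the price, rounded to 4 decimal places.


d1 = (ln(S/K) + (r - q + 0.5*sigma^2) * T) / (sigma * sqrt(T)) = -0.00210017
d2 = d1 - sigma * sqrt(T) = -0.38393784
exp(-rT) = 0.98807171; exp(-qT) = 1.00000000
C = S_0 * exp(-qT) * N(d1) - K * exp(-rT) * N(d2)
N(d1) = 0.49916215; N(d2) = 0.35051226
C = 113.9900 * 1.00000000 * 0.49916215 - 124.1900 * 0.98807171 * 0.35051226 = 13.8886

Answer: Price = 13.8886


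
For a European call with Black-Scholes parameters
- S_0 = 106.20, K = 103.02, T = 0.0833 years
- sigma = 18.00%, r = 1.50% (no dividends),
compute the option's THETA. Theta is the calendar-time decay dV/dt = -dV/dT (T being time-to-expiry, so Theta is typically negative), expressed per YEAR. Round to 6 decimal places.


Answer: Theta = -11.909292

Derivation:
d1 = 0.6352109013; d2 = 0.5832597704
phi(d1) = 0.3260563767; exp(-qT) = 1.0000000000; exp(-rT) = 0.9987512803
Theta = -S*exp(-qT)*phi(d1)*sigma/(2*sqrt(T)) - r*K*exp(-rT)*N(d2) + q*S*exp(-qT)*N(d1)
N(d1) = 0.7373545628; N(d2) = 0.7201407800; sqrt(T) = 0.2886173938
Term 1 = -106.2000 * 1.0000000000 * 0.3260563767 * 0.1800 / (2 * 0.2886173938) = -10.7978483468
Term 2 = -0.0150 * 103.0200 * 0.9987512803 * 0.7201407800 = -1.1114439302
Term 3 = 0 (no dividend yield, q = 0)
Theta = -10.7978483468 + (-1.1114439302) + (0.0000000000) = -11.909292


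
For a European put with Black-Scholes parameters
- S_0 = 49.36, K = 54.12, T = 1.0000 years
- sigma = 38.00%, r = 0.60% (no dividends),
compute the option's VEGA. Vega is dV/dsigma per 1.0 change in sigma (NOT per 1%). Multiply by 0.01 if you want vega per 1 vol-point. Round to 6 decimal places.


Answer: Vega = 19.678691

Derivation:
d1 = -0.0364826940; d2 = -0.4164826940
phi(d1) = 0.3986768752; exp(-qT) = 1.0000000000; exp(-rT) = 0.9940179641
Vega = S * exp(-qT) * phi(d1) * sqrt(T) = 49.3600 * 1.0000000000 * 0.3986768752 * 1.0000000000 = 19.678691


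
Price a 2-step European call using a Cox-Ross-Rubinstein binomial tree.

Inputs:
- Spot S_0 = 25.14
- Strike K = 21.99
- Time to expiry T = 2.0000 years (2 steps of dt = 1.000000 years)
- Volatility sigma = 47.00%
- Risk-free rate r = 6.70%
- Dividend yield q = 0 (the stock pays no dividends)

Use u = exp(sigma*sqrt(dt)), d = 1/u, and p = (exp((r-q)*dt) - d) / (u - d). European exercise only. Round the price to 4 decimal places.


Answer: Price = V(0,0) = 9.0611

Derivation:
dt = T/N = 1.000000
u = exp(sigma*sqrt(dt)) = 1.599994; d = 1/u = 0.625002
p = (exp((r-q)*dt) - d) / (u - d) = 0.455689
Discount per step: exp(-r*dt) = 0.935195
Stock lattice S(k, i) with i counting down-moves:
  k=0: S(0,0) = 25.1400
  k=1: S(1,0) = 40.2239; S(1,1) = 15.7126
  k=2: S(2,0) = 64.3579; S(2,1) = 25.1400; S(2,2) = 9.8204
Terminal payoffs V(N, i) = max(S_T - K, 0):
  V(2,0) = 42.367933; V(2,1) = 3.150000; V(2,2) = 0.000000
Backward induction: V(k, i) = exp(-r*dt) * [p * V(k+1, i) + (1-p) * V(k+1, i+1)].
  V(1,0) = exp(-r*dt) * [p*42.367933 + (1-p)*3.150000] = 19.658912
  V(1,1) = exp(-r*dt) * [p*3.150000 + (1-p)*0.000000] = 1.342399
  V(0,0) = exp(-r*dt) * [p*19.658912 + (1-p)*1.342399] = 9.061138


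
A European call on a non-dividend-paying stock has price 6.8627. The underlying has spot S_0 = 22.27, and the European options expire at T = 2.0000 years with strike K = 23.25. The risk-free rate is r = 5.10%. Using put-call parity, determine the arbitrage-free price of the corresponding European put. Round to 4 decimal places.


Put-call parity: C - P = S_0 * exp(-qT) - K * exp(-rT).
S_0 * exp(-qT) = 22.2700 * 1.00000000 = 22.27000000
K * exp(-rT) = 23.2500 * 0.90302955 = 20.99543708
P = C - S*exp(-qT) + K*exp(-rT)
P = 6.8627 - 22.27000000 + 20.99543708 = 5.5881

Answer: Put price = 5.5881


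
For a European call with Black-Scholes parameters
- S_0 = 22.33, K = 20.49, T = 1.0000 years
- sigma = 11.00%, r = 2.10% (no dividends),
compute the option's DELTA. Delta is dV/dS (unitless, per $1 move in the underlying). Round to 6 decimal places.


Answer: Delta = 0.847948

Derivation:
d1 = 1.0276736691; d2 = 0.9176736691
phi(d1) = 0.2352762041; exp(-qT) = 1.0000000000; exp(-rT) = 0.9792189646
N(d1) = 0.8479483211
Delta = exp(-qT) * N(d1) = 1.0000000000 * 0.8479483211 = 0.847948


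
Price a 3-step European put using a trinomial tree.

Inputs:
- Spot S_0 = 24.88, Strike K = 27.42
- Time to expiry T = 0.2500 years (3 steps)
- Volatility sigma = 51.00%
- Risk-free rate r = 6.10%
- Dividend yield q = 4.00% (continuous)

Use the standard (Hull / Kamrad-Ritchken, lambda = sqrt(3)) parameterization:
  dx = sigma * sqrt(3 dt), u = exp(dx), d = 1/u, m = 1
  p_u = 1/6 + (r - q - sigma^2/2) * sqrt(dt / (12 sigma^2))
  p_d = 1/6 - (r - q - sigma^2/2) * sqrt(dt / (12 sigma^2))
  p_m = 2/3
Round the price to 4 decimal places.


Answer: Price = V(0,0) = 4.0444

Derivation:
dt = T/N = 0.083333; dx = sigma*sqrt(3*dt) = 0.255000
u = exp(dx) = 1.290462; d = 1/u = 0.774916
p_u = 0.148848, p_m = 0.666667, p_d = 0.184485
Discount per step: exp(-r*dt) = 0.994930
Stock lattice S(k, j) with j the centered position index:
  k=0: S(0,+0) = 24.8800
  k=1: S(1,-1) = 19.2799; S(1,+0) = 24.8800; S(1,+1) = 32.1067
  k=2: S(2,-2) = 14.9403; S(2,-1) = 19.2799; S(2,+0) = 24.8800; S(2,+1) = 32.1067; S(2,+2) = 41.4324
  k=3: S(3,-3) = 11.5775; S(3,-2) = 14.9403; S(3,-1) = 19.2799; S(3,+0) = 24.8800; S(3,+1) = 32.1067; S(3,+2) = 41.4324; S(3,+3) = 53.4670
Terminal payoffs V(N, j) = max(K - S_T, 0):
  V(3,-3) = 15.842492; V(3,-2) = 12.479670; V(3,-1) = 8.140078; V(3,+0) = 2.540000; V(3,+1) = 0.000000; V(3,+2) = 0.000000; V(3,+3) = 0.000000
Backward induction: V(k, j) = exp(-r*dt) * [p_u * V(k+1, j+1) + p_m * V(k+1, j) + p_d * V(k+1, j-1)]
  V(2,-2) = exp(-r*dt) * [p_u*8.140078 + p_m*12.479670 + p_d*15.842492] = 12.390974
  V(2,-1) = exp(-r*dt) * [p_u*2.540000 + p_m*8.140078 + p_d*12.479670] = 8.066001
  V(2,+0) = exp(-r*dt) * [p_u*0.000000 + p_m*2.540000 + p_d*8.140078] = 3.178858
  V(2,+1) = exp(-r*dt) * [p_u*0.000000 + p_m*0.000000 + p_d*2.540000] = 0.466217
  V(2,+2) = exp(-r*dt) * [p_u*0.000000 + p_m*0.000000 + p_d*0.000000] = 0.000000
  V(1,-1) = exp(-r*dt) * [p_u*3.178858 + p_m*8.066001 + p_d*12.390974] = 8.095198
  V(1,+0) = exp(-r*dt) * [p_u*0.466217 + p_m*3.178858 + p_d*8.066001] = 3.658050
  V(1,+1) = exp(-r*dt) * [p_u*0.000000 + p_m*0.466217 + p_d*3.178858] = 0.892714
  V(0,+0) = exp(-r*dt) * [p_u*0.892714 + p_m*3.658050 + p_d*8.095198] = 4.044412


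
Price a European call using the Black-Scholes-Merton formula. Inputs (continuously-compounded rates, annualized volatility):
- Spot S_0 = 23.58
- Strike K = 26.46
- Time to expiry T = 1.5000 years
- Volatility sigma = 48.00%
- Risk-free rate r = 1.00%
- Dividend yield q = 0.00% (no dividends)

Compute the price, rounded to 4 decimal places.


d1 = (ln(S/K) + (r - q + 0.5*sigma^2) * T) / (sigma * sqrt(T)) = 0.12343512
d2 = d1 - sigma * sqrt(T) = -0.46444241
exp(-rT) = 0.98511194; exp(-qT) = 1.00000000
C = S_0 * exp(-qT) * N(d1) - K * exp(-rT) * N(d2)
N(d1) = 0.54911873; N(d2) = 0.32116540
C = 23.5800 * 1.00000000 * 0.54911873 - 26.4600 * 0.98511194 * 0.32116540 = 4.5767

Answer: Price = 4.5767


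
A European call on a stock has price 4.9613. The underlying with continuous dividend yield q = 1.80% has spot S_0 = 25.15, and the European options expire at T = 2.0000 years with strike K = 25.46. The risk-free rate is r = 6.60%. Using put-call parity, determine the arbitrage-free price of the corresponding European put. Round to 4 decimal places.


Answer: Put price = 3.0122

Derivation:
Put-call parity: C - P = S_0 * exp(-qT) - K * exp(-rT).
S_0 * exp(-qT) = 25.1500 * 0.96464029 = 24.26070338
K * exp(-rT) = 25.4600 * 0.87634100 = 22.31164173
P = C - S*exp(-qT) + K*exp(-rT)
P = 4.9613 - 24.26070338 + 22.31164173 = 3.0122


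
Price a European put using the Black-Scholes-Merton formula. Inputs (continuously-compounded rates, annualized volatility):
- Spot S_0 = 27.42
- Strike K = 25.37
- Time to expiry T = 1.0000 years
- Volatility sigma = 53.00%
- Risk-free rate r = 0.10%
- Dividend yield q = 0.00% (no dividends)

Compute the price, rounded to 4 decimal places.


Answer: Price = 4.5352

Derivation:
d1 = (ln(S/K) + (r - q + 0.5*sigma^2) * T) / (sigma * sqrt(T)) = 0.41350057
d2 = d1 - sigma * sqrt(T) = -0.11649943
exp(-rT) = 0.99900050; exp(-qT) = 1.00000000
P = K * exp(-rT) * N(-d2) - S_0 * exp(-qT) * N(-d1)
N(-d1) = 0.33961995; N(-d2) = 0.54637163
P = 25.3700 * 0.99900050 * 0.54637163 - 27.4200 * 1.00000000 * 0.33961995 = 4.5352


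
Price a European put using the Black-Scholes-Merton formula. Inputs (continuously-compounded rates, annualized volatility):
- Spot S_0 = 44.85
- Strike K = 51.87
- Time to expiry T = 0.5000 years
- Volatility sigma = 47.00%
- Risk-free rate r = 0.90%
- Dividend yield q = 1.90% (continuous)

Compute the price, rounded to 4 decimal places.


d1 = (ln(S/K) + (r - q + 0.5*sigma^2) * T) / (sigma * sqrt(T)) = -0.28642940
d2 = d1 - sigma * sqrt(T) = -0.61876959
exp(-rT) = 0.99551011; exp(-qT) = 0.99054498
P = K * exp(-rT) * N(-d2) - S_0 * exp(-qT) * N(-d1)
N(-d1) = 0.61272537; N(-d2) = 0.73196592
P = 51.8700 * 0.99551011 * 0.73196592 - 44.8500 * 0.99054498 * 0.61272537 = 10.5757

Answer: Price = 10.5757


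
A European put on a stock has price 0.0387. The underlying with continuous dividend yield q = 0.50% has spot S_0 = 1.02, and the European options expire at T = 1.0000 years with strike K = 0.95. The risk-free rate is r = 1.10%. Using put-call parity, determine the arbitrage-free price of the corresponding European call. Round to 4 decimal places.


Put-call parity: C - P = S_0 * exp(-qT) - K * exp(-rT).
S_0 * exp(-qT) = 1.0200 * 0.99501248 = 1.01491273
K * exp(-rT) = 0.9500 * 0.98906028 = 0.93960726
C = P + S*exp(-qT) - K*exp(-rT)
C = 0.0387 + 1.01491273 - 0.93960726 = 0.1140

Answer: Call price = 0.1140


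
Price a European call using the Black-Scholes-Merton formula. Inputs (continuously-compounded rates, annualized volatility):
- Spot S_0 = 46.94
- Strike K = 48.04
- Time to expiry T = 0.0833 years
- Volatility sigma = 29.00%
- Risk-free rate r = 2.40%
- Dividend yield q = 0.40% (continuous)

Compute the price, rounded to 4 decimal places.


d1 = (ln(S/K) + (r - q + 0.5*sigma^2) * T) / (sigma * sqrt(T)) = -0.21499698
d2 = d1 - sigma * sqrt(T) = -0.29869602
exp(-rT) = 0.99800280; exp(-qT) = 0.99966686
C = S_0 * exp(-qT) * N(d1) - K * exp(-rT) * N(d2)
N(d1) = 0.41488484; N(d2) = 0.38258600
C = 46.9400 * 0.99966686 * 0.41488484 - 48.0400 * 0.99800280 * 0.38258600 = 1.1255

Answer: Price = 1.1255


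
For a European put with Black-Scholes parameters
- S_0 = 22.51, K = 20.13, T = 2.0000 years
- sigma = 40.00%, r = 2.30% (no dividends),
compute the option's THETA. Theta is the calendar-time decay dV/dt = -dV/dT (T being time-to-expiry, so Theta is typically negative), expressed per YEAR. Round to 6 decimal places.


d1 = 0.5617051479; d2 = -0.0039802771
phi(d1) = 0.3407197900; exp(-qT) = 1.0000000000; exp(-rT) = 0.9550419622
Theta = -S*exp(-qT)*phi(d1)*sigma/(2*sqrt(T)) + r*K*exp(-rT)*N(-d2) - q*S*exp(-qT)*N(-d1)
N(-d1) = 0.2871584632; N(-d2) = 0.5015878966; sqrt(T) = 1.4142135624
Term 1 = -22.5100 * 1.0000000000 * 0.3407197900 * 0.4000 / (2 * 1.4142135624) = -1.0846455835
Term 2 = 0.0230 * 20.1300 * 0.9550419622 * 0.5015878966 = 0.2217895670
Term 3 = 0 (no dividend yield, q = 0)
Theta = -1.0846455835 + (0.2217895670) + (0.0000000000) = -0.862856

Answer: Theta = -0.862856


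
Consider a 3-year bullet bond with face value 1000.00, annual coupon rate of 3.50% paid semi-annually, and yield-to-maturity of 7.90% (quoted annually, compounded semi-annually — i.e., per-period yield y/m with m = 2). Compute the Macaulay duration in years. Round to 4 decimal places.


Answer: Macaulay duration = 2.8643 years

Derivation:
Coupon per period c = face * coupon_rate / m = 17.500000
Periods per year m = 2; per-period yield y/m = 0.039500
Number of cashflows N = 6
Cashflows (t years, CF_t, discount factor 1/(1+y/m)^(m*t), PV):
  t = 0.5000: CF_t = 17.500000, DF = 0.962001, PV = 16.835017
  t = 1.0000: CF_t = 17.500000, DF = 0.925446, PV = 16.195302
  t = 1.5000: CF_t = 17.500000, DF = 0.890280, PV = 15.579896
  t = 2.0000: CF_t = 17.500000, DF = 0.856450, PV = 14.987875
  t = 2.5000: CF_t = 17.500000, DF = 0.823906, PV = 14.418351
  t = 3.0000: CF_t = 1017.500000, DF = 0.792598, PV = 806.468587
Price P = sum_t PV_t = 884.485029
Macaulay numerator sum_t t * PV_t:
  t * PV_t at t = 0.5000: 8.417508
  t * PV_t at t = 1.0000: 16.195302
  t * PV_t at t = 1.5000: 23.369845
  t * PV_t at t = 2.0000: 29.975751
  t * PV_t at t = 2.5000: 36.045876
  t * PV_t at t = 3.0000: 2419.405762
Macaulay duration D = (sum_t t * PV_t) / P = 2533.410045 / 884.485029 = 2.864277


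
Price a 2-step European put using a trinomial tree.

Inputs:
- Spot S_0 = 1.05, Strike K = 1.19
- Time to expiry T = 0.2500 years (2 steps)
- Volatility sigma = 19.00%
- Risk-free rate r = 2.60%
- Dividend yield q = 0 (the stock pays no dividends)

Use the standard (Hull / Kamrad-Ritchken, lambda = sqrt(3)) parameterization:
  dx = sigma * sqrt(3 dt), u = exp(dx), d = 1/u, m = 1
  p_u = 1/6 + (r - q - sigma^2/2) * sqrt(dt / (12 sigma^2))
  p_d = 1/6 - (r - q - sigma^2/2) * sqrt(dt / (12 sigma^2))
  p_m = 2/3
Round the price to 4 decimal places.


Answer: Price = V(0,0) = 0.1362

Derivation:
dt = T/N = 0.125000; dx = sigma*sqrt(3*dt) = 0.116351
u = exp(dx) = 1.123390; d = 1/u = 0.890163
p_u = 0.170937, p_m = 0.666667, p_d = 0.162396
Discount per step: exp(-r*dt) = 0.996755
Stock lattice S(k, j) with j the centered position index:
  k=0: S(0,+0) = 1.0500
  k=1: S(1,-1) = 0.9347; S(1,+0) = 1.0500; S(1,+1) = 1.1796
  k=2: S(2,-2) = 0.8320; S(2,-1) = 0.9347; S(2,+0) = 1.0500; S(2,+1) = 1.1796; S(2,+2) = 1.3251
Terminal payoffs V(N, j) = max(K - S_T, 0):
  V(2,-2) = 0.357990; V(2,-1) = 0.255329; V(2,+0) = 0.140000; V(2,+1) = 0.010441; V(2,+2) = 0.000000
Backward induction: V(k, j) = exp(-r*dt) * [p_u * V(k+1, j+1) + p_m * V(k+1, j) + p_d * V(k+1, j-1)]
  V(1,-1) = exp(-r*dt) * [p_u*0.140000 + p_m*0.255329 + p_d*0.357990] = 0.251468
  V(1,+0) = exp(-r*dt) * [p_u*0.010441 + p_m*0.140000 + p_d*0.255329] = 0.136139
  V(1,+1) = exp(-r*dt) * [p_u*0.000000 + p_m*0.010441 + p_d*0.140000] = 0.029600
  V(0,+0) = exp(-r*dt) * [p_u*0.029600 + p_m*0.136139 + p_d*0.251468] = 0.136213


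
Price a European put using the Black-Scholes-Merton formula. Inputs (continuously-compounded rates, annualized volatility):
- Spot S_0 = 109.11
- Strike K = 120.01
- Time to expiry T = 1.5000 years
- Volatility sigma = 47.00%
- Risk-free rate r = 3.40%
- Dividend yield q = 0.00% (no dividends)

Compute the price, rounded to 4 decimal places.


Answer: Price = 27.8123

Derivation:
d1 = (ln(S/K) + (r - q + 0.5*sigma^2) * T) / (sigma * sqrt(T)) = 0.21099744
d2 = d1 - sigma * sqrt(T) = -0.36463265
exp(-rT) = 0.95027867; exp(-qT) = 1.00000000
P = K * exp(-rT) * N(-d2) - S_0 * exp(-qT) * N(-d1)
N(-d1) = 0.41644463; N(-d2) = 0.64230718
P = 120.0100 * 0.95027867 * 0.64230718 - 109.1100 * 1.00000000 * 0.41644463 = 27.8123


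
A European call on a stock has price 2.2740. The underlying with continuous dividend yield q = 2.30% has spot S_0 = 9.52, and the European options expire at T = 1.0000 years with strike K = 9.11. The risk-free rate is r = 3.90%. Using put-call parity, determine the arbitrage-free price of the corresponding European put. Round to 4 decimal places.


Put-call parity: C - P = S_0 * exp(-qT) - K * exp(-rT).
S_0 * exp(-qT) = 9.5200 * 0.97726248 = 9.30353885
K * exp(-rT) = 9.1100 * 0.96175071 = 8.76154896
P = C - S*exp(-qT) + K*exp(-rT)
P = 2.2740 - 9.30353885 + 8.76154896 = 1.7320

Answer: Put price = 1.7320


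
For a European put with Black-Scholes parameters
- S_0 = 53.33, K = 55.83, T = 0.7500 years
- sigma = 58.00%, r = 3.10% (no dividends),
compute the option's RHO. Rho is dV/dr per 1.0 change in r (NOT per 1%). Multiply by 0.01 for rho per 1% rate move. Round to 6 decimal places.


Answer: Rho = -25.217458

Derivation:
d1 = 0.2062288498; d2 = -0.2960658844
phi(d1) = 0.3905482716; exp(-qT) = 1.0000000000; exp(-rT) = 0.9770181987
N(-d2) = 0.6164101165
Rho = -K*T*exp(-rT)*N(-d2) = -55.8300 * 0.7500 * 0.9770181987 * 0.6164101165 = -25.217458


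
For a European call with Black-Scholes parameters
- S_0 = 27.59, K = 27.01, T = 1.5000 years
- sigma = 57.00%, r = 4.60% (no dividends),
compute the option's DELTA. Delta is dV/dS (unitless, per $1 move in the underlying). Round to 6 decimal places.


Answer: Delta = 0.683791

Derivation:
d1 = 0.4783254996; d2 = -0.2197790771
phi(d1) = 0.3558179074; exp(-qT) = 1.0000000000; exp(-rT) = 0.9333266801
N(d1) = 0.6837907251
Delta = exp(-qT) * N(d1) = 1.0000000000 * 0.6837907251 = 0.683791


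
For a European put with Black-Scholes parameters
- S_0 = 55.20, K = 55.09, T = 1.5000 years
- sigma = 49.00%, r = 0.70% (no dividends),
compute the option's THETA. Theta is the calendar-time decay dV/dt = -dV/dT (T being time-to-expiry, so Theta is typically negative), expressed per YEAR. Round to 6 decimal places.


d1 = 0.3208827261; d2 = -0.2792422609
phi(d1) = 0.3789233280; exp(-qT) = 1.0000000000; exp(-rT) = 0.9895549326
Theta = -S*exp(-qT)*phi(d1)*sigma/(2*sqrt(T)) + r*K*exp(-rT)*N(-d2) - q*S*exp(-qT)*N(-d1)
N(-d1) = 0.3741496324; N(-d2) = 0.6099705433; sqrt(T) = 1.2247448714
Term 1 = -55.2000 * 1.0000000000 * 0.3789233280 * 0.4900 / (2 * 1.2247448714) = -4.1841849740
Term 2 = 0.0070 * 55.0900 * 0.9895549326 * 0.6099705433 = 0.2327660211
Term 3 = 0 (no dividend yield, q = 0)
Theta = -4.1841849740 + (0.2327660211) + (0.0000000000) = -3.951419

Answer: Theta = -3.951419


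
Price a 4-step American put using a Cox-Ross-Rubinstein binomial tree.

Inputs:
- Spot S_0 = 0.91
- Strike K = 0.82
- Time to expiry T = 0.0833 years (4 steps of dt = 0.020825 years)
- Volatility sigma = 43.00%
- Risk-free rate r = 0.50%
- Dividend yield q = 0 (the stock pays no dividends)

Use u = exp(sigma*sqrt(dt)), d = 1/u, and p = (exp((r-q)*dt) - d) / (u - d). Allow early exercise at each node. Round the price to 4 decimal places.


Answer: Price = V(0,0) = 0.0120

Derivation:
dt = T/N = 0.020825
u = exp(sigma*sqrt(dt)) = 1.064018; d = 1/u = 0.939833
p = (exp((r-q)*dt) - d) / (u - d) = 0.485330
Discount per step: exp(-r*dt) = 0.999896
Stock lattice S(k, i) with i counting down-moves:
  k=0: S(0,0) = 0.9100
  k=1: S(1,0) = 0.9683; S(1,1) = 0.8552
  k=2: S(2,0) = 1.0302; S(2,1) = 0.9100; S(2,2) = 0.8038
  k=3: S(3,0) = 1.0962; S(3,1) = 0.9683; S(3,2) = 0.8552; S(3,3) = 0.7554
  k=4: S(4,0) = 1.1664; S(4,1) = 1.0302; S(4,2) = 0.9100; S(4,3) = 0.8038; S(4,4) = 0.7100
Terminal payoffs V(N, i) = max(K - S_T, 0):
  V(4,0) = 0.000000; V(4,1) = 0.000000; V(4,2) = 0.000000; V(4,3) = 0.016209; V(4,4) = 0.110022
Backward induction: V(k, i) = exp(-r*dt) * [p * V(k+1, i) + (1-p) * V(k+1, i+1)]; then take max(V_cont, immediate exercise) for American.
  V(3,0) = exp(-r*dt) * [p*0.000000 + (1-p)*0.000000] = 0.000000; exercise = 0.000000; V(3,0) = max -> 0.000000
  V(3,1) = exp(-r*dt) * [p*0.000000 + (1-p)*0.000000] = 0.000000; exercise = 0.000000; V(3,1) = max -> 0.000000
  V(3,2) = exp(-r*dt) * [p*0.000000 + (1-p)*0.016209] = 0.008341; exercise = 0.000000; V(3,2) = max -> 0.008341
  V(3,3) = exp(-r*dt) * [p*0.016209 + (1-p)*0.110022] = 0.064485; exercise = 0.064571; V(3,3) = max -> 0.064571
  V(2,0) = exp(-r*dt) * [p*0.000000 + (1-p)*0.000000] = 0.000000; exercise = 0.000000; V(2,0) = max -> 0.000000
  V(2,1) = exp(-r*dt) * [p*0.000000 + (1-p)*0.008341] = 0.004293; exercise = 0.000000; V(2,1) = max -> 0.004293
  V(2,2) = exp(-r*dt) * [p*0.008341 + (1-p)*0.064571] = 0.037277; exercise = 0.016209; V(2,2) = max -> 0.037277
  V(1,0) = exp(-r*dt) * [p*0.000000 + (1-p)*0.004293] = 0.002209; exercise = 0.000000; V(1,0) = max -> 0.002209
  V(1,1) = exp(-r*dt) * [p*0.004293 + (1-p)*0.037277] = 0.021266; exercise = 0.000000; V(1,1) = max -> 0.021266
  V(0,0) = exp(-r*dt) * [p*0.002209 + (1-p)*0.021266] = 0.012016; exercise = 0.000000; V(0,0) = max -> 0.012016


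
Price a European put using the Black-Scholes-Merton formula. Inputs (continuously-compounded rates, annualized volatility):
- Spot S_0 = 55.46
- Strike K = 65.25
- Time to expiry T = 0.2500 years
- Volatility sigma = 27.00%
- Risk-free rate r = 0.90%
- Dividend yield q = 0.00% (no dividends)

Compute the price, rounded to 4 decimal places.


Answer: Price = 10.1095

Derivation:
d1 = (ln(S/K) + (r - q + 0.5*sigma^2) * T) / (sigma * sqrt(T)) = -1.12001116
d2 = d1 - sigma * sqrt(T) = -1.25501116
exp(-rT) = 0.99775253; exp(-qT) = 1.00000000
P = K * exp(-rT) * N(-d2) - S_0 * exp(-qT) * N(-d1)
N(-d1) = 0.86864550; N(-d2) = 0.89526264
P = 65.2500 * 0.99775253 * 0.89526264 - 55.4600 * 1.00000000 * 0.86864550 = 10.1095


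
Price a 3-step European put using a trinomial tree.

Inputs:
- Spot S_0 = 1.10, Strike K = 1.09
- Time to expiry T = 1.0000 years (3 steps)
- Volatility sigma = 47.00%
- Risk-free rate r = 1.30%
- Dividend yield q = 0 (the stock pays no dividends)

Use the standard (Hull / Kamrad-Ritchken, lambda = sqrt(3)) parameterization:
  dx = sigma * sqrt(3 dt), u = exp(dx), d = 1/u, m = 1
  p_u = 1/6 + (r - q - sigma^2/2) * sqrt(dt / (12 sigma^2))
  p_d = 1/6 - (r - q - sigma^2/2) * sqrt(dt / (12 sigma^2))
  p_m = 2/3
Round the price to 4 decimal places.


dt = T/N = 0.333333; dx = sigma*sqrt(3*dt) = 0.470000
u = exp(dx) = 1.599994; d = 1/u = 0.625002
p_u = 0.132110, p_m = 0.666667, p_d = 0.201223
Discount per step: exp(-r*dt) = 0.995676
Stock lattice S(k, j) with j the centered position index:
  k=0: S(0,+0) = 1.1000
  k=1: S(1,-1) = 0.6875; S(1,+0) = 1.1000; S(1,+1) = 1.7600
  k=2: S(2,-2) = 0.4297; S(2,-1) = 0.6875; S(2,+0) = 1.1000; S(2,+1) = 1.7600; S(2,+2) = 2.8160
  k=3: S(3,-3) = 0.2686; S(3,-2) = 0.4297; S(3,-1) = 0.6875; S(3,+0) = 1.1000; S(3,+1) = 1.7600; S(3,+2) = 2.8160; S(3,+3) = 4.5056
Terminal payoffs V(N, j) = max(K - S_T, 0):
  V(3,-3) = 0.821442; V(3,-2) = 0.660309; V(3,-1) = 0.402498; V(3,+0) = 0.000000; V(3,+1) = 0.000000; V(3,+2) = 0.000000; V(3,+3) = 0.000000
Backward induction: V(k, j) = exp(-r*dt) * [p_u * V(k+1, j+1) + p_m * V(k+1, j) + p_d * V(k+1, j-1)]
  V(2,-2) = exp(-r*dt) * [p_u*0.402498 + p_m*0.660309 + p_d*0.821442] = 0.655826
  V(2,-1) = exp(-r*dt) * [p_u*0.000000 + p_m*0.402498 + p_d*0.660309] = 0.399467
  V(2,+0) = exp(-r*dt) * [p_u*0.000000 + p_m*0.000000 + p_d*0.402498] = 0.080642
  V(2,+1) = exp(-r*dt) * [p_u*0.000000 + p_m*0.000000 + p_d*0.000000] = 0.000000
  V(2,+2) = exp(-r*dt) * [p_u*0.000000 + p_m*0.000000 + p_d*0.000000] = 0.000000
  V(1,-1) = exp(-r*dt) * [p_u*0.080642 + p_m*0.399467 + p_d*0.655826] = 0.407164
  V(1,+0) = exp(-r*dt) * [p_u*0.000000 + p_m*0.080642 + p_d*0.399467] = 0.133563
  V(1,+1) = exp(-r*dt) * [p_u*0.000000 + p_m*0.000000 + p_d*0.080642] = 0.016157
  V(0,+0) = exp(-r*dt) * [p_u*0.016157 + p_m*0.133563 + p_d*0.407164] = 0.172359

Answer: Price = V(0,0) = 0.1724


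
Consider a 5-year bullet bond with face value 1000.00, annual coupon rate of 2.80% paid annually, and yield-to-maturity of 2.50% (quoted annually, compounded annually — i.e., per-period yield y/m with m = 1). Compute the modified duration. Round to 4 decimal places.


Coupon per period c = face * coupon_rate / m = 28.000000
Periods per year m = 1; per-period yield y/m = 0.025000
Number of cashflows N = 5
Cashflows (t years, CF_t, discount factor 1/(1+y/m)^(m*t), PV):
  t = 1.0000: CF_t = 28.000000, DF = 0.975610, PV = 27.317073
  t = 2.0000: CF_t = 28.000000, DF = 0.951814, PV = 26.650803
  t = 3.0000: CF_t = 28.000000, DF = 0.928599, PV = 26.000784
  t = 4.0000: CF_t = 28.000000, DF = 0.905951, PV = 25.366618
  t = 5.0000: CF_t = 1028.000000, DF = 0.883854, PV = 908.602208
Price P = sum_t PV_t = 1013.937485
First compute Macaulay numerator sum_t t * PV_t:
  t * PV_t at t = 1.0000: 27.317073
  t * PV_t at t = 2.0000: 53.301606
  t * PV_t at t = 3.0000: 78.002351
  t * PV_t at t = 4.0000: 101.466472
  t * PV_t at t = 5.0000: 4543.011038
Macaulay duration D = 4803.098540 / 1013.937485 = 4.737076
Modified duration = D / (1 + y/m) = 4.737076 / (1 + 0.025000) = 4.621537

Answer: Modified duration = 4.6215


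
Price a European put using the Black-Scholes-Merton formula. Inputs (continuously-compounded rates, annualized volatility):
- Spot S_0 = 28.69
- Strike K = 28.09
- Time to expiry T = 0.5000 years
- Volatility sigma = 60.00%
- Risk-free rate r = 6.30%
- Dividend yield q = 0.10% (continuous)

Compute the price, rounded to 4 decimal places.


Answer: Price = 4.0015

Derivation:
d1 = (ln(S/K) + (r - q + 0.5*sigma^2) * T) / (sigma * sqrt(T)) = 0.33501538
d2 = d1 - sigma * sqrt(T) = -0.08924869
exp(-rT) = 0.96899096; exp(-qT) = 0.99950012
P = K * exp(-rT) * N(-d2) - S_0 * exp(-qT) * N(-d1)
N(-d1) = 0.36880674; N(-d2) = 0.53555786
P = 28.0900 * 0.96899096 * 0.53555786 - 28.6900 * 0.99950012 * 0.36880674 = 4.0015


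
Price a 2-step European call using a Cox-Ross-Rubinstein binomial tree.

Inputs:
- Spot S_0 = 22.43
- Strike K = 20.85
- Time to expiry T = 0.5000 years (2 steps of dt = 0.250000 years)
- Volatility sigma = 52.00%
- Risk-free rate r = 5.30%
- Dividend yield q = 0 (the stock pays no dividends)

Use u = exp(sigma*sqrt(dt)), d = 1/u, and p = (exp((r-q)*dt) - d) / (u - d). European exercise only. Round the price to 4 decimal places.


Answer: Price = V(0,0) = 4.2536

Derivation:
dt = T/N = 0.250000
u = exp(sigma*sqrt(dt)) = 1.296930; d = 1/u = 0.771052
p = (exp((r-q)*dt) - d) / (u - d) = 0.460727
Discount per step: exp(-r*dt) = 0.986837
Stock lattice S(k, i) with i counting down-moves:
  k=0: S(0,0) = 22.4300
  k=1: S(1,0) = 29.0901; S(1,1) = 17.2947
  k=2: S(2,0) = 37.7279; S(2,1) = 22.4300; S(2,2) = 13.3351
Terminal payoffs V(N, i) = max(S_T - K, 0):
  V(2,0) = 16.877880; V(2,1) = 1.580000; V(2,2) = 0.000000
Backward induction: V(k, i) = exp(-r*dt) * [p * V(k+1, i) + (1-p) * V(k+1, i+1)].
  V(1,0) = exp(-r*dt) * [p*16.877880 + (1-p)*1.580000] = 8.514582
  V(1,1) = exp(-r*dt) * [p*1.580000 + (1-p)*0.000000] = 0.718367
  V(0,0) = exp(-r*dt) * [p*8.514582 + (1-p)*0.718367] = 4.253562


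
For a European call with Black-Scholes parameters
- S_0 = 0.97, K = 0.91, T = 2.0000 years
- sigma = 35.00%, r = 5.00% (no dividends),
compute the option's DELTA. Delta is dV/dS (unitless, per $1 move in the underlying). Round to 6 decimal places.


d1 = 0.5785173361; d2 = 0.0835425893
phi(d1) = 0.3374696538; exp(-qT) = 1.0000000000; exp(-rT) = 0.9048374180
N(d1) = 0.7185425517
Delta = exp(-qT) * N(d1) = 1.0000000000 * 0.7185425517 = 0.718543

Answer: Delta = 0.718543


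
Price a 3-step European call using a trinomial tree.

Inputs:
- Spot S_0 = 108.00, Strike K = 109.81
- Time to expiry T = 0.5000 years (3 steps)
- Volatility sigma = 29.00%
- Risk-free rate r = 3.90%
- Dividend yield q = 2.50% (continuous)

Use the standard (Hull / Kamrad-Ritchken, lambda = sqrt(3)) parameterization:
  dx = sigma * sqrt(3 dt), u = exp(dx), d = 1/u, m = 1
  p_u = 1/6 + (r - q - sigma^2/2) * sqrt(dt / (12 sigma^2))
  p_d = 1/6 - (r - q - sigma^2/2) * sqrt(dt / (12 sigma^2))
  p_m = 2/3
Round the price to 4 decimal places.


Answer: Price = V(0,0) = 7.7445

Derivation:
dt = T/N = 0.166667; dx = sigma*sqrt(3*dt) = 0.205061
u = exp(dx) = 1.227600; d = 1/u = 0.814598
p_u = 0.155268, p_m = 0.666667, p_d = 0.178066
Discount per step: exp(-r*dt) = 0.993521
Stock lattice S(k, j) with j the centered position index:
  k=0: S(0,+0) = 108.0000
  k=1: S(1,-1) = 87.9765; S(1,+0) = 108.0000; S(1,+1) = 132.5808
  k=2: S(2,-2) = 71.6655; S(2,-1) = 87.9765; S(2,+0) = 108.0000; S(2,+1) = 132.5808; S(2,+2) = 162.7562
  k=3: S(3,-3) = 58.3785; S(3,-2) = 71.6655; S(3,-1) = 87.9765; S(3,+0) = 108.0000; S(3,+1) = 132.5808; S(3,+2) = 162.7562; S(3,+3) = 199.7995
Terminal payoffs V(N, j) = max(S_T - K, 0):
  V(3,-3) = 0.000000; V(3,-2) = 0.000000; V(3,-1) = 0.000000; V(3,+0) = 0.000000; V(3,+1) = 22.770790; V(3,+2) = 52.946165; V(3,+3) = 89.989453
Backward induction: V(k, j) = exp(-r*dt) * [p_u * V(k+1, j+1) + p_m * V(k+1, j) + p_d * V(k+1, j-1)]
  V(2,-2) = exp(-r*dt) * [p_u*0.000000 + p_m*0.000000 + p_d*0.000000] = 0.000000
  V(2,-1) = exp(-r*dt) * [p_u*0.000000 + p_m*0.000000 + p_d*0.000000] = 0.000000
  V(2,+0) = exp(-r*dt) * [p_u*22.770790 + p_m*0.000000 + p_d*0.000000] = 3.512660
  V(2,+1) = exp(-r*dt) * [p_u*52.946165 + p_m*22.770790 + p_d*0.000000] = 23.249736
  V(2,+2) = exp(-r*dt) * [p_u*89.989453 + p_m*52.946165 + p_d*22.770790] = 52.979102
  V(1,-1) = exp(-r*dt) * [p_u*3.512660 + p_m*0.000000 + p_d*0.000000] = 0.541869
  V(1,+0) = exp(-r*dt) * [p_u*23.249736 + p_m*3.512660 + p_d*0.000000] = 5.913144
  V(1,+1) = exp(-r*dt) * [p_u*52.979102 + p_m*23.249736 + p_d*3.512660] = 24.193477
  V(0,+0) = exp(-r*dt) * [p_u*24.193477 + p_m*5.913144 + p_d*0.541869] = 7.744544


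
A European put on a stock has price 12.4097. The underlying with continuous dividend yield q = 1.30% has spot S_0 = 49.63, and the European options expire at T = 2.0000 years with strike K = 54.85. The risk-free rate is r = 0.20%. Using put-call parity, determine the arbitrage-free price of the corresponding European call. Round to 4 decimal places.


Put-call parity: C - P = S_0 * exp(-qT) - K * exp(-rT).
S_0 * exp(-qT) = 49.6300 * 0.97433509 = 48.35625050
K * exp(-rT) = 54.8500 * 0.99600799 = 54.63103822
C = P + S*exp(-qT) - K*exp(-rT)
C = 12.4097 + 48.35625050 - 54.63103822 = 6.1349

Answer: Call price = 6.1349


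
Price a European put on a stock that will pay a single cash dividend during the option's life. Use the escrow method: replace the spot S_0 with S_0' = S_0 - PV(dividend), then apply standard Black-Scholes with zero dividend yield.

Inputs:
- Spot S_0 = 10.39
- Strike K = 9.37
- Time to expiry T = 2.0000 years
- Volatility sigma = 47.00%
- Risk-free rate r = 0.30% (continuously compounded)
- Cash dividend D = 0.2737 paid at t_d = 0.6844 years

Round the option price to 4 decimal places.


PV(D) = D * exp(-r * t_d) = 0.2737 * 0.99794891 = 0.27313862
S_0' = S_0 - PV(D) = 10.3900 - 0.27313862 = 10.11686138
d1 = (ln(S_0'/K) + (r + sigma^2/2)*T) / (sigma*sqrt(T)) = 0.45674642
d2 = d1 - sigma*sqrt(T) = -0.20793396
exp(-rT) = 0.99401796
N(-d1) = 0.32392666; N(-d2) = 0.58235973
P = K * exp(-rT) * N(-d2) - S_0' * N(-d1) = 9.3700 * 0.99401796 * 0.58235973 - 10.11686138 * 0.32392666 = 2.1469

Answer: Price = 2.1469
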